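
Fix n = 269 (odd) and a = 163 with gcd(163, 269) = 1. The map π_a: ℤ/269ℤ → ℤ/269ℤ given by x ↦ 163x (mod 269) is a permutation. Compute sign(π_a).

Orbit of 244 under x↦163x: [244, 229, 205, 59, 202, 108, 119]… (length divides ord_269(163)).
Cycle type of π: 268 + 1; total 2 cycles.
n − c = 269 − 2 = 267; sign = (−1)^267 = -1.

-1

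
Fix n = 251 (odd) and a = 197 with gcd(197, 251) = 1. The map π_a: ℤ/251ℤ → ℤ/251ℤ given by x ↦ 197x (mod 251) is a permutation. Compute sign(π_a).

+1

Start at x=68: 68 → 93 → 249 → 108 → 192 → 174 → 142 → … (one orbit).
Decompose π into cycles: lengths [125, 125, 1] (3 cycles, including the fixed point 0).
n − c = 251 − 3 = 248; sign = (−1)^248 = +1.
Zolotarev: (197|251) = +1, matching the cycle-count sign.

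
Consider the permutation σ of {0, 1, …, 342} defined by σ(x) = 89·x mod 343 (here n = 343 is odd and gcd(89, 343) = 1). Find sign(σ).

Trace 137: π^k(137) = [137, 188, 268, 185, 1, 89, 32] for k=0..6.
Decompose π into cycles: lengths [294, 42, 6, 1] (4 cycles, including the fixed point 0).
Σ(ℓ_i−1) = 343−4 = 339; sign = (−1)^339 = -1.

-1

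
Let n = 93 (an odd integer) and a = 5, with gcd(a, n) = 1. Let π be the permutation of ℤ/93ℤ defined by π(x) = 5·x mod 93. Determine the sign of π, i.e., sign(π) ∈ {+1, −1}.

Start at x=67: 67 → 56 → 1 → 5 → 25 → 32 → 67 (one orbit).
Cycle type of π: 6×10 + 3×10 + 2 + 1; total 22 cycles.
93 − 22 = 71 transpositions; sign(π) = (−1)^71 = -1.

-1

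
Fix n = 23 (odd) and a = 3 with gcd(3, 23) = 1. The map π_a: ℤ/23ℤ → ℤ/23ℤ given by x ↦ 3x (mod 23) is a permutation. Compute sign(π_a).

+1

Trace 3: π^k(3) = [3, 9, 4, 12, 13, 16, 2] for k=0..6.
π_3 has 3 disjoint cycles with lengths [11, 11, 1] on {0,…,22}.
n − c = 23 − 3 = 20; sign = (−1)^20 = +1.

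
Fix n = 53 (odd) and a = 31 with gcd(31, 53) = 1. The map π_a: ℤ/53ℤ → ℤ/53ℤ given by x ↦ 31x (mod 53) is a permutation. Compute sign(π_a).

Orbit of 7 under x↦31x: [7, 5, 49, 35, 25, 33, 16]… (length divides ord_53(31)).
The orbit structure of x ↦ 31x mod 53: 2 orbits of sizes [52, 1].
sign(π) = (−1)^{n − #cycles} = (−1)^{53−2} = (−1)^51 = -1.
(31|53)_J = -1 (Zolotarev's lemma cross-check).

-1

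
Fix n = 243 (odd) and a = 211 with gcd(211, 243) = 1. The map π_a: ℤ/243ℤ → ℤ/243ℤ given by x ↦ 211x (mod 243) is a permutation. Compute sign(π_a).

+1

Start at x=28: 28 → 76 → 241 → 64 → 139 → 169 → 181 → … (one orbit).
Decompose π into cycles: lengths [81, 81, 27, 27, 9, 9, 3, 3, 1, 1, 1] (11 cycles, including the fixed point 0).
sign(π) = (−1)^{n − #cycles} = (−1)^{243−11} = (−1)^232 = +1.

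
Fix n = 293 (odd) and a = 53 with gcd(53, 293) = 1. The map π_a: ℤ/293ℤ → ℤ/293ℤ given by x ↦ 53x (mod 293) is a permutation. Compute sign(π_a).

Start at x=90: 90 → 82 → 244 → 40 → 69 → 141 → 148 → … (one orbit).
5 cycles of lengths [73, 73, 73, 73, 1].
sign(π) = (−1)^{n − #cycles} = (−1)^{293−5} = (−1)^288 = +1.
(53|293)_J = +1 (Zolotarev's lemma cross-check).

+1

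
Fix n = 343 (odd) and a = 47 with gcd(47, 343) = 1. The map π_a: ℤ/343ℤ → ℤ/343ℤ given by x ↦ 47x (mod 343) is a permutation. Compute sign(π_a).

-1

Orbit of 220 under x↦47x: [220, 50, 292, 4, 188, 261, 262]… (length divides ord_343(47)).
π_47 has 4 disjoint cycles with lengths [294, 42, 6, 1] on {0,…,342}.
With 4 cycles on 343 points, sign = (−1)^{343−4} = -1.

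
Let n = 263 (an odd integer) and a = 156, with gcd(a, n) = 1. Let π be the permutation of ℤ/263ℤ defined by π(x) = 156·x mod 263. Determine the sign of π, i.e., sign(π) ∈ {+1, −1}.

Orbit of 222 under x↦156x: [222, 179, 46, 75, 128, 243, 36]… (length divides ord_263(156)).
The orbit structure of x ↦ 156x mod 263: 3 orbits of sizes [131, 131, 1].
n − c = 263 − 3 = 260; sign = (−1)^260 = +1.

+1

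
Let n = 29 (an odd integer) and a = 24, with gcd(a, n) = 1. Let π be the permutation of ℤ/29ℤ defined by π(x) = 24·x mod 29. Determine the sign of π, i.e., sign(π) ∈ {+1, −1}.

Orbit of 25 under x↦24x: [25, 20, 16, 7, 23, 1, 24]… (length divides ord_29(24)).
5 cycles of lengths [7, 7, 7, 7, 1].
5 cycles on 29: each ℓ→(−1)^(ℓ−1), product (−1)^24 = +1.

+1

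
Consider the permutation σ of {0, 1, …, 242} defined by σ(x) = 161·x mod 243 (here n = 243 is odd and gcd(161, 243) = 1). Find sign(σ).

-1

Orbit of 80 under x↦161x: [80, 1, 161, 163, 242, 82]… (length divides ord_243(161)).
Cycle type of π: 6×27 + 2×40 + 1; total 68 cycles.
Σ(ℓ_i−1) = 243−68 = 175; sign = (−1)^175 = -1.
Via Zolotarev, sign(π_{161}) = (161|243) = -1.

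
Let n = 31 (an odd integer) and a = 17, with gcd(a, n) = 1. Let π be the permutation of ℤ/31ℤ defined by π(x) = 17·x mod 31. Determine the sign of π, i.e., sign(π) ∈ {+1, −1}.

Trace 23: π^k(23) = [23, 19, 13, 4, 6, 9, 29] for k=0..6.
The orbit structure of x ↦ 17x mod 31: 2 orbits of sizes [30, 1].
31 − 2 = 29 transpositions; sign(π) = (−1)^29 = -1.

-1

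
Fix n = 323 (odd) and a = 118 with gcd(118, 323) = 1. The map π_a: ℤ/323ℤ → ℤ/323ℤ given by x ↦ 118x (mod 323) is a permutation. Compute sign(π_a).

Orbit of 254 under x↦118x: [254, 256, 169, 239, 101, 290, 305]… (length divides ord_323(118)).
Decompose π into cycles: lengths [18, 18, 18, 18, 18, 18, 18, 18, 18, 18, 18, 18, 18, 18, 18, 18, 9, 9, 2, 2, 2, 2, 2, 2, 2, 2, 1] (27 cycles, including the fixed point 0).
27 cycles on 323: each ℓ→(−1)^(ℓ−1), product (−1)^296 = +1.

+1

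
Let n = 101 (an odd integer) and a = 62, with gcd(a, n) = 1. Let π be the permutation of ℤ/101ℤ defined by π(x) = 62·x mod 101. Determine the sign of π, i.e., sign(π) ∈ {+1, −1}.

-1

Trace 69: π^k(69) = [69, 36, 10, 14, 60, 84, 57] for k=0..6.
Cycle type of π: 20×5 + 1; total 6 cycles.
Σ(ℓ_i−1) = 101−6 = 95; sign = (−1)^95 = -1.
The Jacobi symbol (62|101) = -1 (Zolotarev) agrees.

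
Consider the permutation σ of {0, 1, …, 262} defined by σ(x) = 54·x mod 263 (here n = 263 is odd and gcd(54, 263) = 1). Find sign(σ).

+1

Start at x=225: 225 → 52 → 178 → 144 → 149 → 156 → 8 → … (one orbit).
Decompose π into cycles: lengths [131, 131, 1] (3 cycles, including the fixed point 0).
3 cycles on 263: each ℓ→(−1)^(ℓ−1), product (−1)^260 = +1.
(54|263)_J = +1 (Zolotarev's lemma cross-check).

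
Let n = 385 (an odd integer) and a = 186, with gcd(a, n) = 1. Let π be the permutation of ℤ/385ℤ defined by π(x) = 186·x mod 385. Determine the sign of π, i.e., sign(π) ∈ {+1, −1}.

Trace 296: π^k(296) = [296, 1, 186, 331, 351, 221] for k=0..5.
π_186 has 90 disjoint cycles with lengths [6, 6, 6, 6, 6, 6, 6, 6, 6, 6, 6, 6, 6, 6, 6, 6, 6, 6, 6, 6, 6, 6, 6, 6, 6, 6, 6, 6, 6, 6, 6, 6, 6, 6, 6, 6, 6, 6, 6, 6, 6, 6, 6, 6, 6, 6, 6, 6, 6, 6, 3, 3, 3, 3, 3, 3, 3, 3, 3, 3, 2, 2, 2, 2, 2, 2, 2, 2, 2, 2, 2, 2, 2, 2, 2, 2, 2, 2, 2, 2, 2, 2, 2, 2, 2, 1, 1, 1, 1, 1] on {0,…,384}.
90 cycles on 385: each ℓ→(−1)^(ℓ−1), product (−1)^295 = -1.

-1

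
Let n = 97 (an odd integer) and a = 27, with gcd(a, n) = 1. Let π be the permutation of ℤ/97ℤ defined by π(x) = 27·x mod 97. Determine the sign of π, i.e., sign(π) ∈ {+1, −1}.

Start at x=33: 33 → 18 → 1 → 27 → 50 → 89 → 75 → … (one orbit).
Decompose π into cycles: lengths [16, 16, 16, 16, 16, 16, 1] (7 cycles, including the fixed point 0).
Σ(ℓ_i−1) = 97−7 = 90; sign = (−1)^90 = +1.

+1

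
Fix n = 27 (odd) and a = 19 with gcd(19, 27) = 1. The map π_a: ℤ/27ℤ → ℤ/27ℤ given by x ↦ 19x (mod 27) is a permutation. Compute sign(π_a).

Trace 19: π^k(19) = [19, 10, 1] for k=0..2.
Cycle type of π: 3×6 + 1×9; total 15 cycles.
27 − 15 = 12 transpositions; sign(π) = (−1)^12 = +1.
Check: (19/27) = +1 by Zolotarev.

+1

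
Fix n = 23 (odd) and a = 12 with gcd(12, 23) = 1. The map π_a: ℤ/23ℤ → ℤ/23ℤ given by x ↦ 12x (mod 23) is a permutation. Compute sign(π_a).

+1

Trace 2: π^k(2) = [2, 1, 12, 6, 3, 13, 18] for k=0..6.
π_12 has 3 disjoint cycles with lengths [11, 11, 1] on {0,…,22}.
23 − 3 = 20 transpositions; sign(π) = (−1)^20 = +1.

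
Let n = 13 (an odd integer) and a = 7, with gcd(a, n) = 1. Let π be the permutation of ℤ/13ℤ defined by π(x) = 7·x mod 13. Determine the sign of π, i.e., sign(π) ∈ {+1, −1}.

-1

Trace 11: π^k(11) = [11, 12, 6, 3, 8, 4, 2] for k=0..6.
π_7 has 2 disjoint cycles with lengths [12, 1] on {0,…,12}.
Σ(ℓ_i−1) = 13−2 = 11; sign = (−1)^11 = -1.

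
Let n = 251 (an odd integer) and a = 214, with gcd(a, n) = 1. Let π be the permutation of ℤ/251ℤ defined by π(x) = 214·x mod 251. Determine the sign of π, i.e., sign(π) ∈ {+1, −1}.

+1

Trace 173: π^k(173) = [173, 125, 144, 194, 101, 28, 219] for k=0..6.
Decompose π into cycles: lengths [125, 125, 1] (3 cycles, including the fixed point 0).
251 − 3 = 248 transpositions; sign(π) = (−1)^248 = +1.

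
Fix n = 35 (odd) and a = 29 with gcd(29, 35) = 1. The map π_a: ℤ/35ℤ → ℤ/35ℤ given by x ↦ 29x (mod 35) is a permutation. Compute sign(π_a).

+1

Trace 29: π^k(29) = [29, 1] for k=0..1.
21 cycles of lengths [2, 2, 2, 2, 2, 2, 2, 2, 2, 2, 2, 2, 2, 2, 1, 1, 1, 1, 1, 1, 1].
n − c = 35 − 21 = 14; sign = (−1)^14 = +1.
Check: (29/35) = +1 by Zolotarev.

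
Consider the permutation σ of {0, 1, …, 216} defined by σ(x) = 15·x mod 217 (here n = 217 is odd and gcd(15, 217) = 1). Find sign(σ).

-1

Start at x=85: 85 → 190 → 29 → 1 → 15 → 8 → 120 → … (one orbit).
π_15 has 28 disjoint cycles with lengths [10, 10, 10, 10, 10, 10, 10, 10, 10, 10, 10, 10, 10, 10, 10, 10, 10, 10, 10, 10, 10, 1, 1, 1, 1, 1, 1, 1] on {0,…,216}.
sign(π) = (−1)^{n − #cycles} = (−1)^{217−28} = (−1)^189 = -1.
(15|217)_J = -1 (Zolotarev's lemma cross-check).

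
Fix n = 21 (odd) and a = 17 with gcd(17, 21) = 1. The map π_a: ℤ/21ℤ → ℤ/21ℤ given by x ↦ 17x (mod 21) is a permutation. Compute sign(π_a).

Start at x=17: 17 → 16 → 20 → 4 → 5 → 1 → 17 (one orbit).
π_17 has 5 disjoint cycles with lengths [6, 6, 6, 2, 1] on {0,…,20}.
Σ(ℓ_i−1) = 21−5 = 16; sign = (−1)^16 = +1.

+1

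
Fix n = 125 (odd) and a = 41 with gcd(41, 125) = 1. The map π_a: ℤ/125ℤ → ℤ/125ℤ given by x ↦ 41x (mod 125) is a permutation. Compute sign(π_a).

Start at x=11: 11 → 76 → 116 → 6 → 121 → 86 → 26 → … (one orbit).
π_41 has 13 disjoint cycles with lengths [25, 25, 25, 25, 5, 5, 5, 5, 1, 1, 1, 1, 1] on {0,…,124}.
With 13 cycles on 125 points, sign = (−1)^{125−13} = +1.

+1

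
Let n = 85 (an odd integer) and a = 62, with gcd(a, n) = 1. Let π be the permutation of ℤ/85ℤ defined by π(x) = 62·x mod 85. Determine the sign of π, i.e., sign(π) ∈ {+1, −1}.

Orbit of 3 under x↦62x: [3, 16, 57, 49, 63, 81, 7]… (length divides ord_85(62)).
The orbit structure of x ↦ 62x mod 85: 7 orbits of sizes [16, 16, 16, 16, 16, 4, 1].
Σ(ℓ_i−1) = 85−7 = 78; sign = (−1)^78 = +1.

+1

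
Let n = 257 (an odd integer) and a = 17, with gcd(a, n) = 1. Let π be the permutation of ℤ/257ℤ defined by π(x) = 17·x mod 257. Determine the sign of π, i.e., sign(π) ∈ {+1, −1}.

Start at x=128: 128 → 120 → 241 → 242 → 2 → 34 → 64 → … (one orbit).
π_17 has 9 disjoint cycles with lengths [32, 32, 32, 32, 32, 32, 32, 32, 1] on {0,…,256}.
Σ(ℓ_i−1) = 257−9 = 248; sign = (−1)^248 = +1.
Zolotarev: (17|257) = +1, matching the cycle-count sign.

+1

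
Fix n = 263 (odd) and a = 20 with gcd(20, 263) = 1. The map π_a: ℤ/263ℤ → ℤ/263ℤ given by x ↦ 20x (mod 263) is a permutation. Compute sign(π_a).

-1

Start at x=192: 192 → 158 → 4 → 80 → 22 → 177 → 121 → … (one orbit).
Decompose π into cycles: lengths [262, 1] (2 cycles, including the fixed point 0).
2 cycles on 263: each ℓ→(−1)^(ℓ−1), product (−1)^261 = -1.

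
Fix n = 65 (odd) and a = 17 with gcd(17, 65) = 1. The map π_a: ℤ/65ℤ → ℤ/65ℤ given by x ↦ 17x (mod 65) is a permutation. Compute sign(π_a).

-1

Orbit of 9 under x↦17x: [9, 23, 1, 17, 29, 38, 61]… (length divides ord_65(17)).
π_17 has 8 disjoint cycles with lengths [12, 12, 12, 12, 6, 6, 4, 1] on {0,…,64}.
65 − 8 = 57 transpositions; sign(π) = (−1)^57 = -1.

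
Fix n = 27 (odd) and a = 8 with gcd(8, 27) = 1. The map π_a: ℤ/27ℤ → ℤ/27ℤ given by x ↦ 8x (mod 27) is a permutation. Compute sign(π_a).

Orbit of 19 under x↦8x: [19, 17, 1, 8, 10, 26]… (length divides ord_27(8)).
8 cycles of lengths [6, 6, 6, 2, 2, 2, 2, 1].
27 − 8 = 19 transpositions; sign(π) = (−1)^19 = -1.

-1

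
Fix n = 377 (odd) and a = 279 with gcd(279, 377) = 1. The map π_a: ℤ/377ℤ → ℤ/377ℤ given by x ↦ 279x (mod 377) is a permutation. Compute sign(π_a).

+1

Trace 139: π^k(139) = [139, 327, 376, 98, 198, 200, 4] for k=0..6.
π_279 has 7 disjoint cycles with lengths [84, 84, 84, 84, 28, 12, 1] on {0,…,376}.
Σ(ℓ_i−1) = 377−7 = 370; sign = (−1)^370 = +1.
Check: (279/377) = +1 by Zolotarev.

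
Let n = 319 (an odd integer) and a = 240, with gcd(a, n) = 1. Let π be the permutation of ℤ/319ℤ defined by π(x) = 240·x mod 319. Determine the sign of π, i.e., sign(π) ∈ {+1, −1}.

-1

Orbit of 191 under x↦240x: [191, 223, 247, 265, 119, 169, 47]… (length divides ord_319(240)).
Cycle type of π: 140×2 + 28 + 5×2 + 1; total 6 cycles.
6 cycles on 319: each ℓ→(−1)^(ℓ−1), product (−1)^313 = -1.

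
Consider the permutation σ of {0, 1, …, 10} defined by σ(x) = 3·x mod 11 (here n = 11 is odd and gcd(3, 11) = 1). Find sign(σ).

+1

Orbit of 3 under x↦3x: [3, 9, 5, 4, 1]… (length divides ord_11(3)).
π_3 has 3 disjoint cycles with lengths [5, 5, 1] on {0,…,10}.
n − c = 11 − 3 = 8; sign = (−1)^8 = +1.
The Jacobi symbol (3|11) = +1 (Zolotarev) agrees.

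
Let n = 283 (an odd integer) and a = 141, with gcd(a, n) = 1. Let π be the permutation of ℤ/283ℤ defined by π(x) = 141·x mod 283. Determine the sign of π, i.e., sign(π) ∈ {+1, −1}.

Start at x=127: 127 → 78 → 244 → 161 → 61 → 111 → 86 → … (one orbit).
Decompose π into cycles: lengths [47, 47, 47, 47, 47, 47, 1] (7 cycles, including the fixed point 0).
Σ(ℓ_i−1) = 283−7 = 276; sign = (−1)^276 = +1.

+1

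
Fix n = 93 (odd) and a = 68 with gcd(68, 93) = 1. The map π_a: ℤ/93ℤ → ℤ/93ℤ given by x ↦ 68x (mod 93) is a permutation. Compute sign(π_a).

+1

Orbit of 1 under x↦68x: [1, 68, 67, 92, 25, 26]… (length divides ord_93(68)).
The orbit structure of x ↦ 68x mod 93: 17 orbits of sizes [6, 6, 6, 6, 6, 6, 6, 6, 6, 6, 6, 6, 6, 6, 6, 2, 1].
17 cycles on 93: each ℓ→(−1)^(ℓ−1), product (−1)^76 = +1.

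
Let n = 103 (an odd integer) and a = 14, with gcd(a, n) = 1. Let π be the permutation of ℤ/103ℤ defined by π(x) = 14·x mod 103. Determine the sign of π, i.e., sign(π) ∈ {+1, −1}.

+1

Trace 66: π^k(66) = [66, 100, 61, 30, 8, 9, 23] for k=0..6.
π_14 has 7 disjoint cycles with lengths [17, 17, 17, 17, 17, 17, 1] on {0,…,102}.
sign(π) = (−1)^{n − #cycles} = (−1)^{103−7} = (−1)^96 = +1.
(14|103)_J = +1 (Zolotarev's lemma cross-check).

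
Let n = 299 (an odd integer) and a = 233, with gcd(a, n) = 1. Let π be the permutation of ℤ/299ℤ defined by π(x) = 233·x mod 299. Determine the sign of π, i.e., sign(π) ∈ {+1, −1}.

+1

Trace 25: π^k(25) = [25, 144, 64, 261, 116, 118, 285] for k=0..6.
π_233 has 21 disjoint cycles with lengths [22, 22, 22, 22, 22, 22, 22, 22, 22, 22, 22, 22, 11, 11, 2, 2, 2, 2, 2, 2, 1] on {0,…,298}.
299 − 21 = 278 transpositions; sign(π) = (−1)^278 = +1.
Check: (233/299) = +1 by Zolotarev.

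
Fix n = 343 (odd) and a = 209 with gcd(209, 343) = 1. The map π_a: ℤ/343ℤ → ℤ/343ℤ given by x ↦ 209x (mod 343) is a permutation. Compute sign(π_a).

-1

Start at x=41: 41 → 337 → 118 → 309 → 97 → 36 → 321 → … (one orbit).
10 cycles of lengths [98, 98, 98, 14, 14, 14, 2, 2, 2, 1].
With 10 cycles on 343 points, sign = (−1)^{343−10} = -1.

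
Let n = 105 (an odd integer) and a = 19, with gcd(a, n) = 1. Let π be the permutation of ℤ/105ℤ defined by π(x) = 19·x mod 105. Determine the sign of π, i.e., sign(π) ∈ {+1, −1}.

-1

Trace 34: π^k(34) = [34, 16, 94, 1, 19, 46] for k=0..5.
Decompose π into cycles: lengths [6, 6, 6, 6, 6, 6, 6, 6, 6, 6, 6, 6, 6, 6, 6, 2, 2, 2, 2, 2, 2, 1, 1, 1] (24 cycles, including the fixed point 0).
Σ(ℓ_i−1) = 105−24 = 81; sign = (−1)^81 = -1.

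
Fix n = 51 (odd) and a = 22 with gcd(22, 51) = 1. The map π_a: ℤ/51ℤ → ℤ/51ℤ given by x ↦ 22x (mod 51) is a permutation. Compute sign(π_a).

Start at x=40: 40 → 13 → 31 → 19 → 10 → 16 → 46 → … (one orbit).
6 cycles of lengths [16, 16, 16, 1, 1, 1].
51 − 6 = 45 transpositions; sign(π) = (−1)^45 = -1.

-1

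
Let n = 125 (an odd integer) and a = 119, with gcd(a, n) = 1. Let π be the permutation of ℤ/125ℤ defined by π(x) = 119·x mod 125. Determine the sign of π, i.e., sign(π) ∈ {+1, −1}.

Orbit of 61 under x↦119x: [61, 9, 71, 74, 56, 39, 16]… (length divides ord_125(119)).
Cycle type of π: 50×2 + 10×2 + 2×2 + 1; total 7 cycles.
With 7 cycles on 125 points, sign = (−1)^{125−7} = +1.

+1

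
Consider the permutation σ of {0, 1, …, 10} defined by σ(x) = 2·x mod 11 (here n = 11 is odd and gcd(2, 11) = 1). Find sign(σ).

Orbit of 6 under x↦2x: [6, 1, 2, 4, 8, 5, 10]… (length divides ord_11(2)).
π_2 has 2 disjoint cycles with lengths [10, 1] on {0,…,10}.
n − c = 11 − 2 = 9; sign = (−1)^9 = -1.

-1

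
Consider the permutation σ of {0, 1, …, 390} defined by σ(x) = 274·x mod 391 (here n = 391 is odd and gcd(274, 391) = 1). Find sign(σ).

-1

Trace 358: π^k(358) = [358, 342, 259, 195, 254, 389, 234] for k=0..6.
π_274 has 8 disjoint cycles with lengths [88, 88, 88, 88, 22, 8, 8, 1] on {0,…,390}.
8 cycles on 391: each ℓ→(−1)^(ℓ−1), product (−1)^383 = -1.
Zolotarev: (274|391) = -1, matching the cycle-count sign.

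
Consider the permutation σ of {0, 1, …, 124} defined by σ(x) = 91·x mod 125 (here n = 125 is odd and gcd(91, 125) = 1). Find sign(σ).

+1

Start at x=81: 81 → 121 → 11 → 1 → 91 → 31 → 71 → … (one orbit).
π_91 has 13 disjoint cycles with lengths [25, 25, 25, 25, 5, 5, 5, 5, 1, 1, 1, 1, 1] on {0,…,124}.
Σ(ℓ_i−1) = 125−13 = 112; sign = (−1)^112 = +1.
Zolotarev: (91|125) = +1, matching the cycle-count sign.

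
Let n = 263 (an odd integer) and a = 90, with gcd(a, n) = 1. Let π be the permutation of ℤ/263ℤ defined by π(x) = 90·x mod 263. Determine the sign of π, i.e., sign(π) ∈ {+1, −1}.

Trace 63: π^k(63) = [63, 147, 80, 99, 231, 13, 118] for k=0..6.
Cycle type of π: 262 + 1; total 2 cycles.
With 2 cycles on 263 points, sign = (−1)^{263−2} = -1.

-1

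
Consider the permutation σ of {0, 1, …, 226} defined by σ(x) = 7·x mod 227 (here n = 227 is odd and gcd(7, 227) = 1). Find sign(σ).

+1

Trace 120: π^k(120) = [120, 159, 205, 73, 57, 172, 69] for k=0..6.
3 cycles of lengths [113, 113, 1].
n − c = 227 − 3 = 224; sign = (−1)^224 = +1.
Check: (7/227) = +1 by Zolotarev.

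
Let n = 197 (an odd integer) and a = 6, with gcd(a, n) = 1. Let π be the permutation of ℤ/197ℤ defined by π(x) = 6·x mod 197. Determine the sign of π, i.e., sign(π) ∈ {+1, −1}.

Orbit of 114 under x↦6x: [114, 93, 164, 196, 191, 161, 178]… (length divides ord_197(6)).
Decompose π into cycles: lengths [14, 14, 14, 14, 14, 14, 14, 14, 14, 14, 14, 14, 14, 14, 1] (15 cycles, including the fixed point 0).
Σ(ℓ_i−1) = 197−15 = 182; sign = (−1)^182 = +1.
Zolotarev: (6|197) = +1, matching the cycle-count sign.

+1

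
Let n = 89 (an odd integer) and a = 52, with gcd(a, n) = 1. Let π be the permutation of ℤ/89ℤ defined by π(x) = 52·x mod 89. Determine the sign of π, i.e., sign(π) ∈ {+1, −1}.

-1

Orbit of 88 under x↦52x: [88, 37, 55, 12, 1, 52, 34]… (length divides ord_89(52)).
The orbit structure of x ↦ 52x mod 89: 12 orbits of sizes [8, 8, 8, 8, 8, 8, 8, 8, 8, 8, 8, 1].
n − c = 89 − 12 = 77; sign = (−1)^77 = -1.
Check: (52/89) = -1 by Zolotarev.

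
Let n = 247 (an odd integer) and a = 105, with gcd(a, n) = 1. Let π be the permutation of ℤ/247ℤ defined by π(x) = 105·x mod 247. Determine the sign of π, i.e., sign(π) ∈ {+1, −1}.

-1

Trace 118: π^k(118) = [118, 40, 1, 105, 157, 183, 196] for k=0..6.
Cycle lengths of π_105 on ℤ/247ℤ: [18, 18, 18, 18, 18, 18, 18, 18, 18, 18, 18, 18, 18, 1, 1, 1, 1, 1, 1, 1, 1, 1, 1, 1, 1, 1]; 26 cycles in total.
Σ(ℓ_i−1) = 247−26 = 221; sign = (−1)^221 = -1.
Zolotarev: (105|247) = -1, matching the cycle-count sign.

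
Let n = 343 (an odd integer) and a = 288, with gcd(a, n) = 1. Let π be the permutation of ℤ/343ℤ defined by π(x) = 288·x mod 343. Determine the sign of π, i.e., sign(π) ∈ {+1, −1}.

Start at x=281: 281 → 323 → 71 → 211 → 57 → 295 → 239 → … (one orbit).
The orbit structure of x ↦ 288x mod 343: 19 orbits of sizes [49, 49, 49, 49, 49, 49, 7, 7, 7, 7, 7, 7, 1, 1, 1, 1, 1, 1, 1].
343 − 19 = 324 transpositions; sign(π) = (−1)^324 = +1.
Check: (288/343) = +1 by Zolotarev.

+1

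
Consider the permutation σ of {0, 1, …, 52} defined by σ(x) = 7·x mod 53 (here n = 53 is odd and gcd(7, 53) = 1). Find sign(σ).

+1

Orbit of 25 under x↦7x: [25, 16, 6, 42, 29, 44, 43]… (length divides ord_53(7)).
The orbit structure of x ↦ 7x mod 53: 3 orbits of sizes [26, 26, 1].
With 3 cycles on 53 points, sign = (−1)^{53−3} = +1.
Zolotarev: (7|53) = +1, matching the cycle-count sign.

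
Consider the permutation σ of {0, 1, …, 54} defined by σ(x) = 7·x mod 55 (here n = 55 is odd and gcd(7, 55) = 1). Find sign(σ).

Start at x=14: 14 → 43 → 26 → 17 → 9 → 8 → 1 → … (one orbit).
π_7 has 5 disjoint cycles with lengths [20, 20, 10, 4, 1] on {0,…,54}.
Σ(ℓ_i−1) = 55−5 = 50; sign = (−1)^50 = +1.
(7|55)_J = +1 (Zolotarev's lemma cross-check).

+1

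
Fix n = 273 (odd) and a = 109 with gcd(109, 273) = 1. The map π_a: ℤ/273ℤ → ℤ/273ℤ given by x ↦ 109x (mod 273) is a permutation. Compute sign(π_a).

Orbit of 190 under x↦109x: [190, 235, 226, 64, 151, 79, 148]… (length divides ord_273(109)).
Cycle type of π: 12×18 + 4×9 + 3×6 + 1×3; total 36 cycles.
n − c = 273 − 36 = 237; sign = (−1)^237 = -1.
The Jacobi symbol (109|273) = -1 (Zolotarev) agrees.

-1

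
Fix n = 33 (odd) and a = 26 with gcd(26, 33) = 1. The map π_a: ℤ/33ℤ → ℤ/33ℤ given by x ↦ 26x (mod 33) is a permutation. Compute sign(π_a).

Orbit of 25 under x↦26x: [25, 23, 4, 5, 31, 14, 1]… (length divides ord_33(26)).
Decompose π into cycles: lengths [10, 10, 5, 5, 2, 1] (6 cycles, including the fixed point 0).
sign(π) = (−1)^{n − #cycles} = (−1)^{33−6} = (−1)^27 = -1.

-1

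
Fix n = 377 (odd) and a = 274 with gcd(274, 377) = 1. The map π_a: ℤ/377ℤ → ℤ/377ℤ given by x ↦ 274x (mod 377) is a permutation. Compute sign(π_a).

+1

Orbit of 274 under x↦274x: [274, 53, 196, 170, 209, 339, 144]… (length divides ord_377(274)).
π_274 has 39 disjoint cycles with lengths [14, 14, 14, 14, 14, 14, 14, 14, 14, 14, 14, 14, 14, 14, 14, 14, 14, 14, 14, 14, 14, 14, 14, 14, 14, 14, 1, 1, 1, 1, 1, 1, 1, 1, 1, 1, 1, 1, 1] on {0,…,376}.
39 cycles on 377: each ℓ→(−1)^(ℓ−1), product (−1)^338 = +1.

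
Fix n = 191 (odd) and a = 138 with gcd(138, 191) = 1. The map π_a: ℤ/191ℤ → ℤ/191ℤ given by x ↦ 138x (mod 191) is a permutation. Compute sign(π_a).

Trace 134: π^k(134) = [134, 156, 136, 50, 24, 65, 184] for k=0..6.
The orbit structure of x ↦ 138x mod 191: 3 orbits of sizes [95, 95, 1].
191 − 3 = 188 transpositions; sign(π) = (−1)^188 = +1.

+1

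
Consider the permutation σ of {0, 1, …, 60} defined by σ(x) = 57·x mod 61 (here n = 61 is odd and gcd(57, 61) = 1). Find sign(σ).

+1

Trace 12: π^k(12) = [12, 13, 9, 25, 22, 34, 47] for k=0..6.
Cycle type of π: 15×4 + 1; total 5 cycles.
With 5 cycles on 61 points, sign = (−1)^{61−5} = +1.
Check: (57/61) = +1 by Zolotarev.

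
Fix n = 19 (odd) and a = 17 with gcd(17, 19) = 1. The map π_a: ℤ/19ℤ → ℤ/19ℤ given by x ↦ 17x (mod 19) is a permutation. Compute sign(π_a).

+1

Start at x=6: 6 → 7 → 5 → 9 → 1 → 17 → 4 → … (one orbit).
Cycle lengths of π_17 on ℤ/19ℤ: [9, 9, 1]; 3 cycles in total.
n − c = 19 − 3 = 16; sign = (−1)^16 = +1.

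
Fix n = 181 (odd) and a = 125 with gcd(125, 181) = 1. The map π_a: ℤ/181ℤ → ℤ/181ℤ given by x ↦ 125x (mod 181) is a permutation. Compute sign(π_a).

Start at x=1: 1 → 125 → 59 → 135 → 42 → 1 (one orbit).
Decompose π into cycles: lengths [5, 5, 5, 5, 5, 5, 5, 5, 5, 5, 5, 5, 5, 5, 5, 5, 5, 5, 5, 5, 5, 5, 5, 5, 5, 5, 5, 5, 5, 5, 5, 5, 5, 5, 5, 5, 1] (37 cycles, including the fixed point 0).
181 − 37 = 144 transpositions; sign(π) = (−1)^144 = +1.
Zolotarev: (125|181) = +1, matching the cycle-count sign.

+1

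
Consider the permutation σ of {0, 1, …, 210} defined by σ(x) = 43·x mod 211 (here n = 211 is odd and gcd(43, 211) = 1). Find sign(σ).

Trace 144: π^k(144) = [144, 73, 185, 148, 34, 196, 199] for k=0..6.
Cycle lengths of π_43 on ℤ/211ℤ: [21, 21, 21, 21, 21, 21, 21, 21, 21, 21, 1]; 11 cycles in total.
sign(π) = (−1)^{n − #cycles} = (−1)^{211−11} = (−1)^200 = +1.
The Jacobi symbol (43|211) = +1 (Zolotarev) agrees.

+1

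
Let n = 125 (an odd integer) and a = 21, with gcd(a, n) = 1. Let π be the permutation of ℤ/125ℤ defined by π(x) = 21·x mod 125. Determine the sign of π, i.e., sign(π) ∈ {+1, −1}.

+1

Orbit of 21 under x↦21x: [21, 66, 11, 106, 101, 121, 41]… (length divides ord_125(21)).
The orbit structure of x ↦ 21x mod 125: 13 orbits of sizes [25, 25, 25, 25, 5, 5, 5, 5, 1, 1, 1, 1, 1].
n − c = 125 − 13 = 112; sign = (−1)^112 = +1.
Zolotarev: (21|125) = +1, matching the cycle-count sign.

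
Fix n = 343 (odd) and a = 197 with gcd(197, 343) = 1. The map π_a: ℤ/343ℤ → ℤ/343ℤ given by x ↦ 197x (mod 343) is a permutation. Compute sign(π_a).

+1

Trace 1: π^k(1) = [1, 197, 50, 246, 99, 295, 148] for k=0..6.
Cycle type of π: 7×42 + 1×49; total 91 cycles.
91 cycles on 343: each ℓ→(−1)^(ℓ−1), product (−1)^252 = +1.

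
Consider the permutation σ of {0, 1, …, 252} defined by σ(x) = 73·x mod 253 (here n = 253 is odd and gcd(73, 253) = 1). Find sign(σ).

Start at x=82: 82 → 167 → 47 → 142 → 246 → 248 → 141 → … (one orbit).
π_73 has 6 disjoint cycles with lengths [110, 110, 11, 11, 10, 1] on {0,…,252}.
Σ(ℓ_i−1) = 253−6 = 247; sign = (−1)^247 = -1.
Zolotarev: (73|253) = -1, matching the cycle-count sign.

-1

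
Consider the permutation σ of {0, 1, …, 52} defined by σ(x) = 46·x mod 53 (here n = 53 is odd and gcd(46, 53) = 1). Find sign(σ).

+1

Trace 36: π^k(36) = [36, 13, 15, 1, 46, 49, 28] for k=0..6.
Cycle lengths of π_46 on ℤ/53ℤ: [13, 13, 13, 13, 1]; 5 cycles in total.
Σ(ℓ_i−1) = 53−5 = 48; sign = (−1)^48 = +1.
Via Zolotarev, sign(π_{46}) = (46|53) = +1.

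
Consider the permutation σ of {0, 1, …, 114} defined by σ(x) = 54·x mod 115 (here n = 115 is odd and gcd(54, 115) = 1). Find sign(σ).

+1

Trace 101: π^k(101) = [101, 49, 1, 54, 41, 29, 71] for k=0..6.
π_54 has 9 disjoint cycles with lengths [22, 22, 22, 22, 11, 11, 2, 2, 1] on {0,…,114}.
Σ(ℓ_i−1) = 115−9 = 106; sign = (−1)^106 = +1.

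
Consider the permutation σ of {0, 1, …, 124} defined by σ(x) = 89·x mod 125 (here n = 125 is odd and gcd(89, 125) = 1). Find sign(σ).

Start at x=104: 104 → 6 → 34 → 26 → 64 → 71 → 69 → … (one orbit).
Cycle lengths of π_89 on ℤ/125ℤ: [50, 50, 10, 10, 2, 2, 1]; 7 cycles in total.
7 cycles on 125: each ℓ→(−1)^(ℓ−1), product (−1)^118 = +1.

+1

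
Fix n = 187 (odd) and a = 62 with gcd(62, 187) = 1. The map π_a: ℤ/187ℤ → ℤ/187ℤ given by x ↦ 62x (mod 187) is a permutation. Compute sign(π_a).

+1

Start at x=139: 139 → 16 → 57 → 168 → 131 → 81 → 160 → … (one orbit).
Cycle type of π: 80×2 + 16 + 10 + 1; total 5 cycles.
Σ(ℓ_i−1) = 187−5 = 182; sign = (−1)^182 = +1.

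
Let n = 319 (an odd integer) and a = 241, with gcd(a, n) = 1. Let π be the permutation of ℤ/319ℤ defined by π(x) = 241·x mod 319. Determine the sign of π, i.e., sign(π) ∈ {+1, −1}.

Start at x=23: 23 → 120 → 210 → 208 → 45 → 318 → 78 → … (one orbit).
28 cycles of lengths [14, 14, 14, 14, 14, 14, 14, 14, 14, 14, 14, 14, 14, 14, 14, 14, 14, 14, 14, 14, 14, 14, 2, 2, 2, 2, 2, 1].
sign(π) = (−1)^{n − #cycles} = (−1)^{319−28} = (−1)^291 = -1.
(241|319)_J = -1 (Zolotarev's lemma cross-check).

-1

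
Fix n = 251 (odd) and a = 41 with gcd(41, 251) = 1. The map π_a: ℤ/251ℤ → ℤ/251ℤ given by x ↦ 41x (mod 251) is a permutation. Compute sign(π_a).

+1

Trace 179: π^k(179) = [179, 60, 201, 209, 35, 180, 101] for k=0..6.
Cycle lengths of π_41 on ℤ/251ℤ: [125, 125, 1]; 3 cycles in total.
251 − 3 = 248 transpositions; sign(π) = (−1)^248 = +1.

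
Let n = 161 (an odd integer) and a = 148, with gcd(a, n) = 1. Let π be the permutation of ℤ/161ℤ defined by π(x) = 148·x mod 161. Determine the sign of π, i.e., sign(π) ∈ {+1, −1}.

Trace 99: π^k(99) = [99, 1, 148, 8, 57, 64, 134] for k=0..6.
14 cycles of lengths [22, 22, 22, 22, 22, 22, 22, 1, 1, 1, 1, 1, 1, 1].
161 − 14 = 147 transpositions; sign(π) = (−1)^147 = -1.
The Jacobi symbol (148|161) = -1 (Zolotarev) agrees.

-1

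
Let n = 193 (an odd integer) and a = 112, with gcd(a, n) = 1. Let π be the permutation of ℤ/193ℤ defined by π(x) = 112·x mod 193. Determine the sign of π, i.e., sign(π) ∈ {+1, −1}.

Trace 192: π^k(192) = [192, 81, 1, 112] for k=0..3.
Cycle lengths of π_112 on ℤ/193ℤ: [4, 4, 4, 4, 4, 4, 4, 4, 4, 4, 4, 4, 4, 4, 4, 4, 4, 4, 4, 4, 4, 4, 4, 4, 4, 4, 4, 4, 4, 4, 4, 4, 4, 4, 4, 4, 4, 4, 4, 4, 4, 4, 4, 4, 4, 4, 4, 4, 1]; 49 cycles in total.
n − c = 193 − 49 = 144; sign = (−1)^144 = +1.
Zolotarev: (112|193) = +1, matching the cycle-count sign.

+1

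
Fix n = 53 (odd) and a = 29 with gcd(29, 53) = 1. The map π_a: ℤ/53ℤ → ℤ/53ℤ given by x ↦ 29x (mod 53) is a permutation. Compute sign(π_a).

+1

Trace 6: π^k(6) = [6, 15, 11, 1, 29, 46, 9] for k=0..6.
The orbit structure of x ↦ 29x mod 53: 3 orbits of sizes [26, 26, 1].
With 3 cycles on 53 points, sign = (−1)^{53−3} = +1.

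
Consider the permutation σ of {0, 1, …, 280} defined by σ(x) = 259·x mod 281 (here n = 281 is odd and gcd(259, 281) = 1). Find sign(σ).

-1

Orbit of 26 under x↦259x: [26, 271, 220, 218, 262, 137, 77]… (length divides ord_281(259)).
Decompose π into cycles: lengths [280, 1] (2 cycles, including the fixed point 0).
With 2 cycles on 281 points, sign = (−1)^{281−2} = -1.
Zolotarev: (259|281) = -1, matching the cycle-count sign.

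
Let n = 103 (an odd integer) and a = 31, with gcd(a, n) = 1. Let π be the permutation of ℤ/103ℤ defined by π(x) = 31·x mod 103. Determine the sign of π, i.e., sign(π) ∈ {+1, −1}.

Start at x=42: 42 → 66 → 89 → 81 → 39 → 76 → 90 → … (one orbit).
4 cycles of lengths [34, 34, 34, 1].
Σ(ℓ_i−1) = 103−4 = 99; sign = (−1)^99 = -1.
(31|103)_J = -1 (Zolotarev's lemma cross-check).

-1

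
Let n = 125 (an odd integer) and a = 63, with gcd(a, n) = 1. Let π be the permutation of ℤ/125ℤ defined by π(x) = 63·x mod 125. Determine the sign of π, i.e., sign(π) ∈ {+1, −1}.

-1

Start at x=123: 123 → 124 → 62 → 31 → 78 → 39 → 82 → … (one orbit).
Cycle type of π: 100 + 20 + 4 + 1; total 4 cycles.
sign(π) = (−1)^{n − #cycles} = (−1)^{125−4} = (−1)^121 = -1.
(63|125)_J = -1 (Zolotarev's lemma cross-check).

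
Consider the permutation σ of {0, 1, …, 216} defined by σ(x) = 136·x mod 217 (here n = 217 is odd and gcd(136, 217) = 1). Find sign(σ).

Start at x=214: 214 → 26 → 64 → 24 → 9 → 139 → 25 → … (one orbit).
Cycle type of π: 30×7 + 6 + 1; total 9 cycles.
n − c = 217 − 9 = 208; sign = (−1)^208 = +1.
Zolotarev: (136|217) = +1, matching the cycle-count sign.

+1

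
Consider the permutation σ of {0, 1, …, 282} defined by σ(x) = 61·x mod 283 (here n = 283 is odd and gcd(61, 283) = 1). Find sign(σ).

+1

Trace 127: π^k(127) = [127, 106, 240, 207, 175, 204, 275] for k=0..6.
7 cycles of lengths [47, 47, 47, 47, 47, 47, 1].
sign(π) = (−1)^{n − #cycles} = (−1)^{283−7} = (−1)^276 = +1.
(61|283)_J = +1 (Zolotarev's lemma cross-check).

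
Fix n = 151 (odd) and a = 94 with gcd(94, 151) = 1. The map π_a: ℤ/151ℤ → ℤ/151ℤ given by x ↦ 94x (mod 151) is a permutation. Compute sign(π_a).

Orbit of 9 under x↦94x: [9, 91, 98, 1, 94, 78, 84]… (length divides ord_151(94)).
7 cycles of lengths [25, 25, 25, 25, 25, 25, 1].
Σ(ℓ_i−1) = 151−7 = 144; sign = (−1)^144 = +1.
(94|151)_J = +1 (Zolotarev's lemma cross-check).

+1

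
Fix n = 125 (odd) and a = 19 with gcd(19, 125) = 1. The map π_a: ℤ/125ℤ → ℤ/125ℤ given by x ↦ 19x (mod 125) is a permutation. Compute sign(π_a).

Trace 41: π^k(41) = [41, 29, 51, 94, 36, 59, 121] for k=0..6.
Decompose π into cycles: lengths [50, 50, 10, 10, 2, 2, 1] (7 cycles, including the fixed point 0).
sign(π) = (−1)^{n − #cycles} = (−1)^{125−7} = (−1)^118 = +1.
The Jacobi symbol (19|125) = +1 (Zolotarev) agrees.

+1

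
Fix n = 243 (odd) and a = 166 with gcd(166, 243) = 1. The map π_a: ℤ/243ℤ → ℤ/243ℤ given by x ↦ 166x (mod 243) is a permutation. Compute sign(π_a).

Orbit of 151 under x↦166x: [151, 37, 67, 187, 181, 157, 61]… (length divides ord_243(166)).
π_166 has 11 disjoint cycles with lengths [81, 81, 27, 27, 9, 9, 3, 3, 1, 1, 1] on {0,…,242}.
With 11 cycles on 243 points, sign = (−1)^{243−11} = +1.

+1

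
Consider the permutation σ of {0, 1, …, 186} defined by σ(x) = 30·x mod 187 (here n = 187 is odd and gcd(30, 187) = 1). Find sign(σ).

-1

Orbit of 67 under x↦30x: [67, 140, 86, 149, 169, 21, 69]… (length divides ord_187(30)).
The orbit structure of x ↦ 30x mod 187: 14 orbits of sizes [20, 20, 20, 20, 20, 20, 20, 20, 10, 4, 4, 4, 4, 1].
14 cycles on 187: each ℓ→(−1)^(ℓ−1), product (−1)^173 = -1.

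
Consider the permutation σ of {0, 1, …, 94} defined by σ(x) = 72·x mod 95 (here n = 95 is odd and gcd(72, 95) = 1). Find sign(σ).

+1

Trace 44: π^k(44) = [44, 33, 1, 72, 54, 88, 66] for k=0..6.
Cycle lengths of π_72 on ℤ/95ℤ: [36, 36, 18, 4, 1]; 5 cycles in total.
5 cycles on 95: each ℓ→(−1)^(ℓ−1), product (−1)^90 = +1.
Zolotarev: (72|95) = +1, matching the cycle-count sign.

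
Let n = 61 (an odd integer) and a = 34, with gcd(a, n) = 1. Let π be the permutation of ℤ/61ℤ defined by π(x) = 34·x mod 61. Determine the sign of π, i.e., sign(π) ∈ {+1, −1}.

+1

Trace 9: π^k(9) = [9, 1, 34, 58, 20] for k=0..4.
13 cycles of lengths [5, 5, 5, 5, 5, 5, 5, 5, 5, 5, 5, 5, 1].
With 13 cycles on 61 points, sign = (−1)^{61−13} = +1.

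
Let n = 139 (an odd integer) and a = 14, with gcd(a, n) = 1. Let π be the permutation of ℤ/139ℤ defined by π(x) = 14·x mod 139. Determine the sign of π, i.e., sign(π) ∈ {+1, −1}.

-1

Orbit of 6 under x↦14x: [6, 84, 64, 62, 34, 59, 131]… (length divides ord_139(14)).
Cycle type of π: 46×3 + 1; total 4 cycles.
sign(π) = (−1)^{n − #cycles} = (−1)^{139−4} = (−1)^135 = -1.
Via Zolotarev, sign(π_{14}) = (14|139) = -1.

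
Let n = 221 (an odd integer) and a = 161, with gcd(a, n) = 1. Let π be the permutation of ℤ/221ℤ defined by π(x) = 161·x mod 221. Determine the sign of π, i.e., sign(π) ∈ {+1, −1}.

Trace 1: π^k(1) = [1, 161, 64, 138, 118, 213, 38] for k=0..6.
The orbit structure of x ↦ 161x mod 221: 30 orbits of sizes [8, 8, 8, 8, 8, 8, 8, 8, 8, 8, 8, 8, 8, 8, 8, 8, 8, 8, 8, 8, 8, 8, 8, 8, 8, 8, 4, 4, 4, 1].
n − c = 221 − 30 = 191; sign = (−1)^191 = -1.

-1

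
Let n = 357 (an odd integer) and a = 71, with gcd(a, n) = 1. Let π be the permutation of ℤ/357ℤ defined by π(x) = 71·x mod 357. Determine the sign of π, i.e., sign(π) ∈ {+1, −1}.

+1

Orbit of 127 under x↦71x: [127, 92, 106, 29, 274, 176, 1]… (length divides ord_357(71)).
The orbit structure of x ↦ 71x mod 357: 35 orbits of sizes [16, 16, 16, 16, 16, 16, 16, 16, 16, 16, 16, 16, 16, 16, 16, 16, 16, 16, 16, 16, 16, 2, 2, 2, 2, 2, 2, 2, 1, 1, 1, 1, 1, 1, 1].
sign(π) = (−1)^{n − #cycles} = (−1)^{357−35} = (−1)^322 = +1.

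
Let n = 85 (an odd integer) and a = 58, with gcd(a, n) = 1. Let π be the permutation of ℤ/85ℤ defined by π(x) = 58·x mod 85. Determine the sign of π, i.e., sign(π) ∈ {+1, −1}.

Orbit of 58 under x↦58x: [58, 49, 37, 21, 28, 9, 12]… (length divides ord_85(58)).
π_58 has 7 disjoint cycles with lengths [16, 16, 16, 16, 16, 4, 1] on {0,…,84}.
With 7 cycles on 85 points, sign = (−1)^{85−7} = +1.
The Jacobi symbol (58|85) = +1 (Zolotarev) agrees.

+1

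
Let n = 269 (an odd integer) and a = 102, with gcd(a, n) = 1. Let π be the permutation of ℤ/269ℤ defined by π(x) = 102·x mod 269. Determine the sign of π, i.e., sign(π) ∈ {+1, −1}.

Start at x=54: 54 → 128 → 144 → 162 → 115 → 163 → 217 → … (one orbit).
Cycle lengths of π_102 on ℤ/269ℤ: [268, 1]; 2 cycles in total.
Σ(ℓ_i−1) = 269−2 = 267; sign = (−1)^267 = -1.

-1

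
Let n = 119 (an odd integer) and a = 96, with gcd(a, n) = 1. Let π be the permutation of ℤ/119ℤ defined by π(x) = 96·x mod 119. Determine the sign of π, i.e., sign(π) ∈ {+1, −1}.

+1

Start at x=86: 86 → 45 → 36 → 5 → 4 → 27 → 93 → … (one orbit).
5 cycles of lengths [48, 48, 16, 6, 1].
5 cycles on 119: each ℓ→(−1)^(ℓ−1), product (−1)^114 = +1.
(96|119)_J = +1 (Zolotarev's lemma cross-check).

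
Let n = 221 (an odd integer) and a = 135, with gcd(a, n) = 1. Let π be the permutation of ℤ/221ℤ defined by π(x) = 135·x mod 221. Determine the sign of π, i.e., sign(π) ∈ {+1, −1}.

-1

Trace 1: π^k(1) = [1, 135, 103, 203] for k=0..3.
Decompose π into cycles: lengths [4, 4, 4, 4, 4, 4, 4, 4, 4, 4, 4, 4, 4, 4, 4, 4, 4, 4, 4, 4, 4, 4, 4, 4, 4, 4, 4, 4, 4, 4, 4, 4, 4, 4, 4, 4, 4, 4, 4, 4, 4, 4, 4, 4, 4, 4, 4, 4, 4, 4, 4, 2, 2, 2, 2, 2, 2, 2, 2, 1] (60 cycles, including the fixed point 0).
221 − 60 = 161 transpositions; sign(π) = (−1)^161 = -1.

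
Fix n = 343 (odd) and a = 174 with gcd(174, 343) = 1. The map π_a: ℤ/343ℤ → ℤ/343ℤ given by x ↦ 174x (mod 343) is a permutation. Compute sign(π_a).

Trace 76: π^k(76) = [76, 190, 132, 330, 139, 176, 97] for k=0..6.
π_174 has 10 disjoint cycles with lengths [98, 98, 98, 14, 14, 14, 2, 2, 2, 1] on {0,…,342}.
sign(π) = (−1)^{n − #cycles} = (−1)^{343−10} = (−1)^333 = -1.

-1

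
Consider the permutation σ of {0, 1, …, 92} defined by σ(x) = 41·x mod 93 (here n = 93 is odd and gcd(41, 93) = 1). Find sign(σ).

-1

Trace 28: π^k(28) = [28, 32, 10, 38, 70, 80, 25] for k=0..6.
The orbit structure of x ↦ 41x mod 93: 6 orbits of sizes [30, 30, 15, 15, 2, 1].
sign(π) = (−1)^{n − #cycles} = (−1)^{93−6} = (−1)^87 = -1.
(41|93)_J = -1 (Zolotarev's lemma cross-check).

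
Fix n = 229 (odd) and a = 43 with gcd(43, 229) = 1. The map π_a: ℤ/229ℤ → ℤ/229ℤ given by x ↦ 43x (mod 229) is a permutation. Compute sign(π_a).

+1

Start at x=16: 16 → 1 → 43 → 17 → 44 → 60 → 61 → … (one orbit).
13 cycles of lengths [19, 19, 19, 19, 19, 19, 19, 19, 19, 19, 19, 19, 1].
Σ(ℓ_i−1) = 229−13 = 216; sign = (−1)^216 = +1.
Via Zolotarev, sign(π_{43}) = (43|229) = +1.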